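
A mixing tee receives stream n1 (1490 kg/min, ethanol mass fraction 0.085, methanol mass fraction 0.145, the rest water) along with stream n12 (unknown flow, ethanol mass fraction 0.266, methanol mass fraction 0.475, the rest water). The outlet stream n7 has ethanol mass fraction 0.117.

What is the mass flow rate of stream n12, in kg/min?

320 kg/min

Let n12 be the unknown flow. Total out = 1490 + n12.
ethanol balance: 126.65 + 0.266·n12 = 0.117·(1490 + n12)
(0.266 − 0.117)·n12 = 0.117×1490 − 126.65 = 47.68
n12 = 47.68 / 0.149 = 320 kg/min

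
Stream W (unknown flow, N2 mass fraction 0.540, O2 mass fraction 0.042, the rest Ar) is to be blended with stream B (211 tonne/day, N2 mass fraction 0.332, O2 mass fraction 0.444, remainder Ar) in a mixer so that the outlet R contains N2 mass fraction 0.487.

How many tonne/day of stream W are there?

617.1 tonne/day

Let W be the unknown flow. Total out = 211 + W.
N2 balance: 70.052 + 0.540·W = 0.487·(211 + W)
(0.540 − 0.487)·W = 0.487×211 − 70.052 = 32.705
W = 32.705 / 0.053 = 617.08 tonne/day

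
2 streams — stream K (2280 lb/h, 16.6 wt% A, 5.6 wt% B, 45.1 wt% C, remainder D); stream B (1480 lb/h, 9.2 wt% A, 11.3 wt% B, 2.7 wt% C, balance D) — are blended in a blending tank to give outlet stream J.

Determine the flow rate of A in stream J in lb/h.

514.6 lb/h

A out = A in = 2280×0.166 + 1480×0.092 = 514.64 lb/h.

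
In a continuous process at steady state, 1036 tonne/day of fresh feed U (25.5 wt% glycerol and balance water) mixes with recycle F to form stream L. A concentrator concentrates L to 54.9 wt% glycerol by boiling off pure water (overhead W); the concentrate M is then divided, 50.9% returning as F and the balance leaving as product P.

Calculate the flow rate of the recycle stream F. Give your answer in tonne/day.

498.8 tonne/day

Overall glycerol balance (none leaves overhead): glycerol in fresh feed = glycerol in product, i.e. 1036×0.255 = (1−0.509)·M·0.549.
M = 264.18/(0.549×0.491) = 980.05 tonne/day.
Recycle F = 0.509×980.05 = 498.84 tonne/day.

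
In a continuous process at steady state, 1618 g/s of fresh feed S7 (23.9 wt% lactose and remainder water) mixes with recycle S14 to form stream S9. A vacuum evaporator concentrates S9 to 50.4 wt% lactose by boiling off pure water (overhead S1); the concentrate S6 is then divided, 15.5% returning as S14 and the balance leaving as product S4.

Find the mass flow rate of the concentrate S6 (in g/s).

Overall lactose balance (none leaves overhead): lactose in fresh feed = lactose in product, i.e. 1618×0.239 = (1−0.155)·S6·0.504.
S6 = 386.7/(0.504×0.845) = 908.01 g/s.

908 g/s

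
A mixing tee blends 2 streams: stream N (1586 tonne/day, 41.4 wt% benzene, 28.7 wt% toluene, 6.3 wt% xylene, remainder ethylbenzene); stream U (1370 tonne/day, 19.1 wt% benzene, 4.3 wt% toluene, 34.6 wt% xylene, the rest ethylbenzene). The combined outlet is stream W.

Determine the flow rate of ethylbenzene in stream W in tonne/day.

949.7 tonne/day

ethylbenzene out = ethylbenzene in = 1586×0.236 + 1370×0.420 = 949.7 tonne/day.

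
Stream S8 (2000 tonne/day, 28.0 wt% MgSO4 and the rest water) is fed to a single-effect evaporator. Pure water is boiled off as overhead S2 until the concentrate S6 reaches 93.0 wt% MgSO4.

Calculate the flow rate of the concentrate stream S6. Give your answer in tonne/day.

602.2 tonne/day

MgSO4 is conserved: 2000×0.280 = 560 tonne/day all reports to the concentrate.
Concentrate = 560/(target fraction) = 602.15 tonne/day.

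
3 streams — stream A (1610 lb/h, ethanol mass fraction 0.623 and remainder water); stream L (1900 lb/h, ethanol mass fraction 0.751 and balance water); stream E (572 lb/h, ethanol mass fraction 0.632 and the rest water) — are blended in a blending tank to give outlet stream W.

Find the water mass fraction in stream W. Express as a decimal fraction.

Total flow out = 1610 + 1900 + 572 = 4082 lb/h.
water in = 1610×0.377 + 1900×0.249 + 572×0.368 = 1290.6 lb/h.
water mass fraction in W = 1290.6/4082 = 0.316.

0.316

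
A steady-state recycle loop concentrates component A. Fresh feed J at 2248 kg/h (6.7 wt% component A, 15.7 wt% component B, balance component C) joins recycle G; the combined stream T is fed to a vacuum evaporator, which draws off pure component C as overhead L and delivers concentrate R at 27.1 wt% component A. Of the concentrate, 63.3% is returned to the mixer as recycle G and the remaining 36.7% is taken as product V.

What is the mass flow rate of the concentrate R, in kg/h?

1514 kg/h

Overall component A balance (none leaves overhead): component A in fresh feed = component A in product, i.e. 2248×0.067 = (1−0.633)·R·0.271.
R = 150.62/(0.271×0.367) = 1514.4 kg/h.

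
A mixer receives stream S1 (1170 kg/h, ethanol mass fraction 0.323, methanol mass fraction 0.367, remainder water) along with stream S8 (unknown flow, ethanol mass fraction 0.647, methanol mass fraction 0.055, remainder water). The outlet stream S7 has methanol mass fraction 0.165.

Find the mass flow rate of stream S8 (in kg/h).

2149 kg/h

Let S8 be the unknown flow. Total out = 1170 + S8.
methanol balance: 429.39 + 0.055·S8 = 0.165·(1170 + S8)
(0.055 − 0.165)·S8 = 0.165×1170 − 429.39 = -236.34
S8 = -236.34 / -0.110 = 2148.5 kg/h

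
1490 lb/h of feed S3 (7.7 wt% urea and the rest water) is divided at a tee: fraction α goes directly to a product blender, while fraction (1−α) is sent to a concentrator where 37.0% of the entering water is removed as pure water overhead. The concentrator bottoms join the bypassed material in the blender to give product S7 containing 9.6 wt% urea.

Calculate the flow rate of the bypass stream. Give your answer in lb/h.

All 1490×0.077 = 114.73 lb/h of urea reaches S7, so S7 = 114.73/0.096 = 1195.1 lb/h and vapour = 294.9 lb/h.
The evaporator receives (1−α)·1490 of feed at 0.923 water and removes 0.370 of that water:
0.370×0.923×(1−α)×1490 = 294.9
(1−α) = 294.9/508.85 = 0.5795;  α = 0.4205.
Bypass flow = 0.4205×1490 = 626.49 lb/h.

626.5 lb/h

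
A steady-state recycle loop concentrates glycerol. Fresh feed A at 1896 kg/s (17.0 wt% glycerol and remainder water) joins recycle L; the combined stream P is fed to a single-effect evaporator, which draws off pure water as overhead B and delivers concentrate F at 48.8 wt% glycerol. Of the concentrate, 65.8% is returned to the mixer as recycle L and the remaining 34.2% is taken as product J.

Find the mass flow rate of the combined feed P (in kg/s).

3167 kg/s

Overall glycerol balance (none leaves overhead): glycerol in fresh feed = glycerol in product, i.e. 1896×0.170 = (1−0.658)·F·0.488.
F = 322.32/(0.488×0.342) = 1931.3 kg/s.
Recycle L = 0.658×1931.3 = 1270.8 kg/s.
Combined feed P = 1896 + 1270.8 = 3166.8 kg/s.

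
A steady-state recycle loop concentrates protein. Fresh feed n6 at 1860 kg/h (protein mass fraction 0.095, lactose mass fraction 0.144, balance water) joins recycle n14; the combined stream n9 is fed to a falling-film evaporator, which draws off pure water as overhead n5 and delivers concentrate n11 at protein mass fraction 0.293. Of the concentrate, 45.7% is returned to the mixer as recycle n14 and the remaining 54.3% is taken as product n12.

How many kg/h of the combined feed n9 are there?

Overall protein balance (none leaves overhead): protein in fresh feed = protein in product, i.e. 1860×0.095 = (1−0.457)·n11·0.293.
n11 = 176.7/(0.293×0.543) = 1110.6 kg/h.
Recycle n14 = 0.457×1110.6 = 507.56 kg/h.
Combined feed n9 = 1860 + 507.56 = 2367.6 kg/h.

2368 kg/h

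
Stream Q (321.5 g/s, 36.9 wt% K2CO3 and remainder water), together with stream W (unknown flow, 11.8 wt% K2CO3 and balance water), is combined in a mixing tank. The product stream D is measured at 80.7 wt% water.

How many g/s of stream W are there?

Let W be the unknown flow. Total out = 321.5 + W.
water balance: 202.87 + 0.882·W = 0.807·(321.5 + W)
(0.882 − 0.807)·W = 0.807×321.5 − 202.87 = 56.584
W = 56.584 / 0.075 = 754.45 g/s

754.5 g/s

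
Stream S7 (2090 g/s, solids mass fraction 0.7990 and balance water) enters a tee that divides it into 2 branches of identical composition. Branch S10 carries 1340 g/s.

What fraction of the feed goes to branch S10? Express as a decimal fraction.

0.641

Fraction to S10 = 1340/2090 = 0.6411.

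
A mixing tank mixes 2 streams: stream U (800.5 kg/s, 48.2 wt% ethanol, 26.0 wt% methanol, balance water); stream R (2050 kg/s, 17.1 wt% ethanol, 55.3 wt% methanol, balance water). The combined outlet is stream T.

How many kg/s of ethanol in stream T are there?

736.4 kg/s

ethanol out = ethanol in = 800.5×0.482 + 2050×0.171 = 736.39 kg/s.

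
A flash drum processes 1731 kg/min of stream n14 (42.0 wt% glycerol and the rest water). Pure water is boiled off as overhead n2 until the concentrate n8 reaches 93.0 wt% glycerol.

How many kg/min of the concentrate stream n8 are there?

glycerol is conserved: 1731×0.420 = 727.02 kg/min all reports to the concentrate.
Concentrate = 727.02/(target fraction) = 781.74 kg/min.

781.7 kg/min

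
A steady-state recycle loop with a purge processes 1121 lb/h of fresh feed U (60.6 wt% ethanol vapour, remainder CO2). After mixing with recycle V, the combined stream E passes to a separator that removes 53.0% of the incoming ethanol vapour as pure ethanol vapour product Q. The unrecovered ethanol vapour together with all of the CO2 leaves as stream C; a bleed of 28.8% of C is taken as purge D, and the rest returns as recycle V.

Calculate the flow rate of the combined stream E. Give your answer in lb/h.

2555 lb/h

CO2 enters only via U and leaves only via the purge: 1121×0.394 = 0.288×(CO2 in C), and the separator passes all CO2, so CO2 in E = CO2 in C = 1533.6 lb/h.
ethanol vapour in E: m_A = 1121×0.606 + (1−0.288)·(1−0.530)·m_A, so m_A = 679.33/0.6654 = 1021 lb/h.
E = 1021 + 1533.6 = 2554.6 lb/h.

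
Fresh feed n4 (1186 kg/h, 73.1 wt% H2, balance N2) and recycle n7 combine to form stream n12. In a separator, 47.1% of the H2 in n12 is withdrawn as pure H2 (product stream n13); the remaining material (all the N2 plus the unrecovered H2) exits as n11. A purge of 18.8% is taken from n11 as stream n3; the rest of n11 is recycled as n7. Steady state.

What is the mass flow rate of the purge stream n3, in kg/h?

N2 enters only via n4 and leaves only via the purge: 1186×0.269 = 0.188×(N2 in n11), and the separator passes all N2, so N2 in n12 = N2 in n11 = 1697 kg/h.
H2 in n12: m_A = 1186×0.731 + (1−0.188)·(1−0.471)·m_A, so m_A = 866.97/0.5705 = 1519.8 kg/h.
n11 = (1−0.471)×1519.8 + 1697 = 2501 kg/h.
Purge n3 = 0.188×2501 = 470.18 kg/h.

470.2 kg/h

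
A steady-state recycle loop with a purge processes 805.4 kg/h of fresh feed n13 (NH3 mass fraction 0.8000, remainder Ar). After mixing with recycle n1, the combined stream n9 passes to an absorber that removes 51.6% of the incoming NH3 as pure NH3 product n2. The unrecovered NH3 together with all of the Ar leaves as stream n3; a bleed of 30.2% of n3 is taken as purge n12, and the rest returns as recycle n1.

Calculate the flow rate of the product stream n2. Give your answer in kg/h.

NH3 in n9: m_A = 805.4×0.800 + (1−0.302)·(1−0.516)·m_A, so m_A = 644.32/0.6622 = 973.05 kg/h.
Product n2 = 0.516×973.05 = 502.09 kg/h.

502.1 kg/h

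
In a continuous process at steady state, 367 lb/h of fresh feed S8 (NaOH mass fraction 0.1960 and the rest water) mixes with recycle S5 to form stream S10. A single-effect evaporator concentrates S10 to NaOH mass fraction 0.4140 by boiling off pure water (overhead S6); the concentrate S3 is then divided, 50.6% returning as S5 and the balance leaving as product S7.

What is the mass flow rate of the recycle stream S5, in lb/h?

Overall NaOH balance (none leaves overhead): NaOH in fresh feed = NaOH in product, i.e. 367×0.196 = (1−0.506)·S3·0.414.
S3 = 71.932/(0.414×0.494) = 351.72 lb/h.
Recycle S5 = 0.506×351.72 = 177.97 lb/h.

178 lb/h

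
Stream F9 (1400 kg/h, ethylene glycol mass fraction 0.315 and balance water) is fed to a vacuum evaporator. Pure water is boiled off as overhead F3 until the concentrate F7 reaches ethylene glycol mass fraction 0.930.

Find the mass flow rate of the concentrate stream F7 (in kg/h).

474.2 kg/h

ethylene glycol is conserved: 1400×0.315 = 441 kg/h all reports to the concentrate.
Concentrate = 441/(target fraction) = 474.19 kg/h.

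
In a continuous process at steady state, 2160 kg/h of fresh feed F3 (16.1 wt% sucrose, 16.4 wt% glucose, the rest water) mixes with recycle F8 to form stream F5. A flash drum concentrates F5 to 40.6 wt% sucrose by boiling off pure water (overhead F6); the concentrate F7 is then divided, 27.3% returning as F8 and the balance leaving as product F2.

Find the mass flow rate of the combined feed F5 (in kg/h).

Overall sucrose balance (none leaves overhead): sucrose in fresh feed = sucrose in product, i.e. 2160×0.161 = (1−0.273)·F7·0.406.
F7 = 347.76/(0.406×0.727) = 1178.2 kg/h.
Recycle F8 = 0.273×1178.2 = 321.65 kg/h.
Combined feed F5 = 2160 + 321.65 = 2481.6 kg/h.

2482 kg/h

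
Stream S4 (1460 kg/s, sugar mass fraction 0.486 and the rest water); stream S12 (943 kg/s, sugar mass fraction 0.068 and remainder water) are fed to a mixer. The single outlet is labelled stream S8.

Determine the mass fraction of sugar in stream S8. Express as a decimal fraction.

Total flow out = 1460 + 943 = 2403 kg/s.
sugar in = 1460×0.486 + 943×0.068 = 773.68 kg/s.
sugar mass fraction in S8 = 773.68/2403 = 0.322.

0.322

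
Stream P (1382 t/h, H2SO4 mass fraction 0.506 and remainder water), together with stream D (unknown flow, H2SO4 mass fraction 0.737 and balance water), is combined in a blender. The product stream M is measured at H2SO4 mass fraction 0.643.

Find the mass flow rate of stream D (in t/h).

Let D be the unknown flow. Total out = 1382 + D.
H2SO4 balance: 699.29 + 0.737·D = 0.643·(1382 + D)
(0.737 − 0.643)·D = 0.643×1382 − 699.29 = 189.33
D = 189.33 / 0.094 = 2014.2 t/h

2014 t/h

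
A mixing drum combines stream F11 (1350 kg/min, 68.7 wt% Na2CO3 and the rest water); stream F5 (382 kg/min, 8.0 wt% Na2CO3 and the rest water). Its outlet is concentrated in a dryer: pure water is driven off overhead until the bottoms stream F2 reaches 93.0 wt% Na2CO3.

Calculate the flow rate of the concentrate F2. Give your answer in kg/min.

Na2CO3 entering = 1350×0.687 + 382×0.080 = 958.01 kg/min.
All Na2CO3 reports to F2, so F2 = 958.01/0.930 = 1030.1 kg/min.

1030 kg/min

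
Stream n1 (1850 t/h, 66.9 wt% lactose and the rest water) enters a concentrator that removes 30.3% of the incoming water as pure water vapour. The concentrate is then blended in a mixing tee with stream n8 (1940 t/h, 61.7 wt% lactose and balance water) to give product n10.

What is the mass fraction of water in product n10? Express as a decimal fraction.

Vapour removed = 0.303×0.331×1850 = 185.54 t/h; concentrate = 1664.5 t/h.
water reaching the mixer = 426.81 (from concentrate) + 1940×0.383 = 1169.8 t/h.
Product flow = 1664.5 + 1940 = 3604.5 t/h; water fraction = 0.325.

0.325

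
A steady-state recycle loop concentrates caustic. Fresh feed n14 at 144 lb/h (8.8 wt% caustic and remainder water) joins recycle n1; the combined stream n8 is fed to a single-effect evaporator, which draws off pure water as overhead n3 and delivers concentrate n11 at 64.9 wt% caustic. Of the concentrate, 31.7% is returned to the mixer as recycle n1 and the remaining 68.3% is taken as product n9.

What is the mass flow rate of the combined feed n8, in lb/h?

Overall caustic balance (none leaves overhead): caustic in fresh feed = caustic in product, i.e. 144×0.088 = (1−0.317)·n11·0.649.
n11 = 12.672/(0.649×0.683) = 28.588 lb/h.
Recycle n1 = 0.317×28.588 = 9.0623 lb/h.
Combined feed n8 = 144 + 9.0623 = 153.06 lb/h.

153.1 lb/h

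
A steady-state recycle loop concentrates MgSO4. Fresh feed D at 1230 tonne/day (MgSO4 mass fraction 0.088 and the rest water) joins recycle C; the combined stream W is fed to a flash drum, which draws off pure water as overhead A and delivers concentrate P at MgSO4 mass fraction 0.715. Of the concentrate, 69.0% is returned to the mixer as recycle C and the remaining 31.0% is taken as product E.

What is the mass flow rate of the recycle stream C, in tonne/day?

337 tonne/day

Overall MgSO4 balance (none leaves overhead): MgSO4 in fresh feed = MgSO4 in product, i.e. 1230×0.088 = (1−0.690)·P·0.715.
P = 108.24/(0.715×0.310) = 488.34 tonne/day.
Recycle C = 0.690×488.34 = 336.95 tonne/day.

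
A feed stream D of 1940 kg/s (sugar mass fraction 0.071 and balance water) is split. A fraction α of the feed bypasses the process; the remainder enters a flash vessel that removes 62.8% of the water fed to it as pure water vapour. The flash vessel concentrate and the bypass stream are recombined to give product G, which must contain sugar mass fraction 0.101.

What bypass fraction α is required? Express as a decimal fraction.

0.491

All 1940×0.071 = 137.74 kg/s of sugar reaches G, so G = 137.74/0.101 = 1363.8 kg/s and vapour = 576.24 kg/s.
The evaporator receives (1−α)·1940 of feed at 0.929 water and removes 0.628 of that water:
0.628×0.929×(1−α)×1940 = 576.24
(1−α) = 576.24/1131.8 = 0.5091;  α = 0.4909.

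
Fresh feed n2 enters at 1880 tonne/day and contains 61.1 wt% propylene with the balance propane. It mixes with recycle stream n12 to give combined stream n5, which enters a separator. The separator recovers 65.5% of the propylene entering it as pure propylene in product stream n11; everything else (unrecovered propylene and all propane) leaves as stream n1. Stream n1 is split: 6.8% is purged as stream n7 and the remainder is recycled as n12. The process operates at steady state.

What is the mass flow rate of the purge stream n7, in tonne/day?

771 tonne/day

propane enters only via n2 and leaves only via the purge: 1880×0.389 = 0.068×(propane in n1), and the separator passes all propane, so propane in n5 = propane in n1 = 10755 tonne/day.
propylene in n5: m_A = 1880×0.611 + (1−0.068)·(1−0.655)·m_A, so m_A = 1148.7/0.6785 = 1693.1 tonne/day.
n1 = (1−0.655)×1693.1 + 10755 = 11339 tonne/day.
Purge n7 = 0.068×11339 = 771.04 tonne/day.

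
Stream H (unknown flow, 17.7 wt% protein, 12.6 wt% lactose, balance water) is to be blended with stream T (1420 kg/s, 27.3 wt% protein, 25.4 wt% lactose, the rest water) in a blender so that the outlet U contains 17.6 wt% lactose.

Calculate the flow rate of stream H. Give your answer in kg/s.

2215 kg/s

Let H be the unknown flow. Total out = 1420 + H.
lactose balance: 360.68 + 0.126·H = 0.176·(1420 + H)
(0.126 − 0.176)·H = 0.176×1420 − 360.68 = -110.76
H = -110.76 / -0.050 = 2215.2 kg/s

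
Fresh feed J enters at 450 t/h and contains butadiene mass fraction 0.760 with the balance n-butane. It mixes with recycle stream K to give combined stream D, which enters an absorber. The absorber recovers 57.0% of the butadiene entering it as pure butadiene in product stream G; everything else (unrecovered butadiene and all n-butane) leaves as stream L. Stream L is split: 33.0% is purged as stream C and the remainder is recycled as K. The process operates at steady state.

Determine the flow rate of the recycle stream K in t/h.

n-butane enters only via J and leaves only via the purge: 450×0.240 = 0.330×(n-butane in L), and the absorber passes all n-butane, so n-butane in D = n-butane in L = 327.27 t/h.
butadiene in D: m_A = 450×0.760 + (1−0.330)·(1−0.570)·m_A, so m_A = 342/0.7119 = 480.4 t/h.
L = (1−0.570)×480.4 + 327.27 = 533.85 t/h.
Recycle K = (1−0.330)×533.85 = 357.68 t/h.

357.7 t/h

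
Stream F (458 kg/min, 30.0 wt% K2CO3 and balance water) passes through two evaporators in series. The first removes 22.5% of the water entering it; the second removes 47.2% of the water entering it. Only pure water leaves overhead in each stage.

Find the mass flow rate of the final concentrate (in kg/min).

water in feed = 458×0.700 = 320.6 kg/min.
After stage 1: water left = (1−0.225)×320.6 = 248.46; stream total = 385.87 kg/min.
After stage 2: water left = (1−0.472)×248.46 = 131.19; final concentrate = 268.59 kg/min.

268.6 kg/min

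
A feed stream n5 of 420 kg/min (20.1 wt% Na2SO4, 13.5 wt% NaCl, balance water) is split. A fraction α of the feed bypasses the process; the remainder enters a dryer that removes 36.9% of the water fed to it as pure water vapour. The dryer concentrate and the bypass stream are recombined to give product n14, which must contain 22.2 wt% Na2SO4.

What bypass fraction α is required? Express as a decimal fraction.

All 420×0.201 = 84.42 kg/min of Na2SO4 reaches n14, so n14 = 84.42/0.222 = 380.27 kg/min and vapour = 39.73 kg/min.
The evaporator receives (1−α)·420 of feed at 0.664 water and removes 0.369 of that water:
0.369×0.664×(1−α)×420 = 39.73
(1−α) = 39.73/102.91 = 0.3861;  α = 0.6139.

0.614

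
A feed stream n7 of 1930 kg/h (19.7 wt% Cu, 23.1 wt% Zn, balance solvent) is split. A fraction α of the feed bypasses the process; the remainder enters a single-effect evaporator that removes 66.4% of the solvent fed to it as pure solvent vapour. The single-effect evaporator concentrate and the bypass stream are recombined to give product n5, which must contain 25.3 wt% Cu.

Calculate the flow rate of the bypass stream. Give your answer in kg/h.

805.2 kg/h

All 1930×0.197 = 380.21 kg/h of Cu reaches n5, so n5 = 380.21/0.253 = 1502.8 kg/h and vapour = 427.19 kg/h.
The evaporator receives (1−α)·1930 of feed at 0.572 solvent and removes 0.664 of that solvent:
0.664×0.572×(1−α)×1930 = 427.19
(1−α) = 427.19/733.03 = 0.5828;  α = 0.4172.
Bypass flow = 0.4172×1930 = 805.24 kg/h.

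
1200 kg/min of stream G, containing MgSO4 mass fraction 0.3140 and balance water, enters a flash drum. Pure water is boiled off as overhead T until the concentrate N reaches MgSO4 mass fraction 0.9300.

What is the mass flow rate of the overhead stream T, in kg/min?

MgSO4 is conserved: 1200×0.314 = 376.8 kg/min all reports to the concentrate.
Concentrate = 376.8/(target fraction) = 405.16 kg/min.
Overhead = 1200 − 405.16 = 794.84 kg/min.

794.8 kg/min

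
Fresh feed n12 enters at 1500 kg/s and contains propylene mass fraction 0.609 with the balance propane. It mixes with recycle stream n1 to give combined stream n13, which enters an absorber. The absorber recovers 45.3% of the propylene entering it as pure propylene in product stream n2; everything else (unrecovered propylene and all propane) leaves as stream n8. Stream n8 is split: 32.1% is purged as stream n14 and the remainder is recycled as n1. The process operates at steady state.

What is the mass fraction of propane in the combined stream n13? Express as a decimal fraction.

0.557

propane enters only via n12 and leaves only via the purge: 1500×0.391 = 0.321×(propane in n8), and the absorber passes all propane, so propane in n13 = propane in n8 = 1827.1 kg/s.
propylene in n13: m_A = 1500×0.609 + (1−0.321)·(1−0.453)·m_A, so m_A = 913.5/0.6286 = 1453.3 kg/s.
n13 = 1453.3 + 1827.1 = 3280.4 kg/s.
propane fraction in n13 = 1827.1/3280.4 = 0.557.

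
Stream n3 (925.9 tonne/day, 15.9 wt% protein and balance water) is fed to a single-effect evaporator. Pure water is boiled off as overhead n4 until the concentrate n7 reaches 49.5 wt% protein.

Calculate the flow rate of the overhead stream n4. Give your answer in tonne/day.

628.5 tonne/day

protein is conserved: 925.9×0.159 = 147.22 tonne/day all reports to the concentrate.
Concentrate = 147.22/(target fraction) = 297.41 tonne/day.
Overhead = 925.9 − 297.41 = 628.49 tonne/day.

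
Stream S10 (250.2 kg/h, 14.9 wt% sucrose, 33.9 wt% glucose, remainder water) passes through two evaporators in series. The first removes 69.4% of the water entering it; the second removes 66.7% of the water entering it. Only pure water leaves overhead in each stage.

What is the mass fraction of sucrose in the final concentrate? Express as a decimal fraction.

0.276

water in feed = 250.2×0.512 = 128.1 kg/h.
After stage 1: water left = (1−0.694)×128.1 = 39.199; stream total = 161.3 kg/h.
After stage 2: water left = (1−0.667)×39.199 = 13.053; final concentrate = 135.15 kg/h.
sucrose fraction = 37.28/135.15 = 0.276.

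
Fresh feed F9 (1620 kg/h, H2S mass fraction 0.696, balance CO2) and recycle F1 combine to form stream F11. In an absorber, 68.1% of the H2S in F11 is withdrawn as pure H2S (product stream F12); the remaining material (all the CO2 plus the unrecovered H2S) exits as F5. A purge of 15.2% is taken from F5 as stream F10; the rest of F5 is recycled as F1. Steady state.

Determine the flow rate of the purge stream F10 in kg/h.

567.4 kg/h

CO2 enters only via F9 and leaves only via the purge: 1620×0.304 = 0.152×(CO2 in F5), and the absorber passes all CO2, so CO2 in F11 = CO2 in F5 = 3240 kg/h.
H2S in F11: m_A = 1620×0.696 + (1−0.152)·(1−0.681)·m_A, so m_A = 1127.5/0.7295 = 1545.6 kg/h.
F5 = (1−0.681)×1545.6 + 3240 = 3733.1 kg/h.
Purge F10 = 0.152×3733.1 = 567.42 kg/h.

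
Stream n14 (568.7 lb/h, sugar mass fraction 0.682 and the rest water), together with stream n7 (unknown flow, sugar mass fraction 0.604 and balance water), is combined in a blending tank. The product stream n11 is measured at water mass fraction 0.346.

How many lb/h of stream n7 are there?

318.5 lb/h

Let n7 be the unknown flow. Total out = 568.7 + n7.
water balance: 180.85 + 0.396·n7 = 0.346·(568.7 + n7)
(0.396 − 0.346)·n7 = 0.346×568.7 − 180.85 = 15.924
n7 = 15.924 / 0.050 = 318.47 lb/h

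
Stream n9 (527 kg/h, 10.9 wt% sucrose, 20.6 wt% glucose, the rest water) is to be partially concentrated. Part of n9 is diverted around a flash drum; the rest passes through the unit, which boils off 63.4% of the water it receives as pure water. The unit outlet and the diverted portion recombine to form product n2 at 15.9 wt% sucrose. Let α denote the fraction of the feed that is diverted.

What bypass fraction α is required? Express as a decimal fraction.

0.276

All 527×0.109 = 57.443 kg/h of sucrose reaches n2, so n2 = 57.443/0.159 = 361.28 kg/h and vapour = 165.72 kg/h.
The evaporator receives (1−α)·527 of feed at 0.685 water and removes 0.634 of that water:
0.634×0.685×(1−α)×527 = 165.72
(1−α) = 165.72/228.87 = 0.7241;  α = 0.2759.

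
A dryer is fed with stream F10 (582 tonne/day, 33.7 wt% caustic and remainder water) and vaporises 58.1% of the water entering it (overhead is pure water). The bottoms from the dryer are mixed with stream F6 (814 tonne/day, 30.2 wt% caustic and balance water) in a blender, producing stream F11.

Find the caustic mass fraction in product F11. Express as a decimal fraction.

0.377

Vapour removed = 0.581×0.663×582 = 224.19 tonne/day; concentrate = 357.81 tonne/day.
caustic reaching the mixer = 196.13 (from concentrate) + 814×0.302 = 441.96 tonne/day.
Product flow = 357.81 + 814 = 1171.8 tonne/day; caustic fraction = 0.377.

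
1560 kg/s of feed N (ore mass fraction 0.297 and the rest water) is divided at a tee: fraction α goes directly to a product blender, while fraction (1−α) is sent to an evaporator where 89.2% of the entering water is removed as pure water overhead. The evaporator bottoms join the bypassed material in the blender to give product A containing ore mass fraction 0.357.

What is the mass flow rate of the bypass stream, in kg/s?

1142 kg/s

All 1560×0.297 = 463.32 kg/s of ore reaches A, so A = 463.32/0.357 = 1297.8 kg/s and vapour = 262.18 kg/s.
The evaporator receives (1−α)·1560 of feed at 0.703 water and removes 0.892 of that water:
0.892×0.703×(1−α)×1560 = 262.18
(1−α) = 262.18/978.24 = 0.2680;  α = 0.7320.
Bypass flow = 0.7320×1560 = 1141.9 kg/s.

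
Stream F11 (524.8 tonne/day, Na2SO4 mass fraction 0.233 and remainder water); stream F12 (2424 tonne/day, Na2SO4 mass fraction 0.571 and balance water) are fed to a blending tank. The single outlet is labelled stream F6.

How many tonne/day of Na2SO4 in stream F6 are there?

1506 tonne/day

Na2SO4 out = Na2SO4 in = 524.8×0.233 + 2424×0.571 = 1506.4 tonne/day.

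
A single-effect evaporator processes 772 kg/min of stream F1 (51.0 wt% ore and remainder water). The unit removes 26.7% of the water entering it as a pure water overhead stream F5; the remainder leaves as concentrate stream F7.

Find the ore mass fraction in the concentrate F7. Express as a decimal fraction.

0.5868

ore is not removed: 772×0.510 = 393.72 kg/min of ore enters F7.
water entering = 772×0.490 = 378.28 kg/min; overhead removed = 0.267×378.28 = 101 kg/min.
Concentrate = 772 − 101 = 671 kg/min.
Mass fraction = 393.72/671 = 0.5868.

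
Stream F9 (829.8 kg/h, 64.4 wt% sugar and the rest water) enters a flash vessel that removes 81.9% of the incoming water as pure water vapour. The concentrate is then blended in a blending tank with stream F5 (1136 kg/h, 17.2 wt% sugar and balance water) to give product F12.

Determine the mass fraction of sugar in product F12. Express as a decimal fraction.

0.4233

Vapour removed = 0.819×0.356×829.8 = 241.94 kg/h; concentrate = 587.86 kg/h.
sugar reaching the mixer = 534.39 (from concentrate) + 1136×0.172 = 729.78 kg/h.
Product flow = 587.86 + 1136 = 1723.9 kg/h; sugar fraction = 0.4233.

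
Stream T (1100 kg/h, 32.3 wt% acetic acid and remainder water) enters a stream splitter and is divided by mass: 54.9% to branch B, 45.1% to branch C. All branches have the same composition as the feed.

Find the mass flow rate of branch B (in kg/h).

603.9 kg/h

Branch B flow = 0.549×1100 = 603.9 kg/h.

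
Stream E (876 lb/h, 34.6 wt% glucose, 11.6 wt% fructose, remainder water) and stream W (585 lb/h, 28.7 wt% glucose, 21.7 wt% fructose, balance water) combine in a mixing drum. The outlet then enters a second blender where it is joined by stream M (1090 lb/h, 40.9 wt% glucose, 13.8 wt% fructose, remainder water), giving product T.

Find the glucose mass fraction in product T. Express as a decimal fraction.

0.359

Overall, product flow = 2551 lb/h.
glucose in = 876×0.346 + 585×0.287 + 1090×0.409 = 916.8 lb/h.
glucose fraction in T = 0.359.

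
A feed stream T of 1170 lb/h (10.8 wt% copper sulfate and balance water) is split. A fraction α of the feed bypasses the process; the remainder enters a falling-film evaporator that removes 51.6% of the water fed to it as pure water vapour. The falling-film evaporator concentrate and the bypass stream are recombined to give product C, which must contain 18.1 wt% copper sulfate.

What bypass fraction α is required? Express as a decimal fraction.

All 1170×0.108 = 126.36 lb/h of copper sulfate reaches C, so C = 126.36/0.181 = 698.12 lb/h and vapour = 471.88 lb/h.
The evaporator receives (1−α)·1170 of feed at 0.892 water and removes 0.516 of that water:
0.516×0.892×(1−α)×1170 = 471.88
(1−α) = 471.88/538.52 = 0.8763;  α = 0.1237.

0.124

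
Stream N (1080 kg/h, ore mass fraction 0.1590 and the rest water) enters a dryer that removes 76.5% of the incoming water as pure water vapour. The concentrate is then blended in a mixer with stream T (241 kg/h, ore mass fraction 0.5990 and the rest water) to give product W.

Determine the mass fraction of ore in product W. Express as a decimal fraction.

0.5048

Vapour removed = 0.765×0.841×1080 = 694.83 kg/h; concentrate = 385.17 kg/h.
ore reaching the mixer = 171.72 (from concentrate) + 241×0.599 = 316.08 kg/h.
Product flow = 385.17 + 241 = 626.17 kg/h; ore fraction = 0.5048.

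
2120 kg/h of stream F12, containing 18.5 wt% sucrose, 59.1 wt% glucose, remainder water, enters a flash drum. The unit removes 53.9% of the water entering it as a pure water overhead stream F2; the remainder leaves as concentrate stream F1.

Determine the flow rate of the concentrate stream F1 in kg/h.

1864 kg/h

water entering = 2120×0.224 = 474.88 kg/h; overhead removed = 0.539×474.88 = 255.96 kg/h.
Concentrate = 2120 − 255.96 = 1864 kg/h.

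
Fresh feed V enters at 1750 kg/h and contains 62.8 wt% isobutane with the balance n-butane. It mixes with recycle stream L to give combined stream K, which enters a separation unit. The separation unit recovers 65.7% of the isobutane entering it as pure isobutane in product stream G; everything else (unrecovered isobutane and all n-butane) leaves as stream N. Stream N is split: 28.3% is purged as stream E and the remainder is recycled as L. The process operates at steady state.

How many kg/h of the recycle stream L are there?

n-butane enters only via V and leaves only via the purge: 1750×0.372 = 0.283×(n-butane in N), and the separation unit passes all n-butane, so n-butane in K = n-butane in N = 2300.4 kg/h.
isobutane in K: m_A = 1750×0.628 + (1−0.283)·(1−0.657)·m_A, so m_A = 1099/0.7541 = 1457.4 kg/h.
N = (1−0.657)×1457.4 + 2300.4 = 2800.3 kg/h.
Recycle L = (1−0.283)×2800.3 = 2007.8 kg/h.

2008 kg/h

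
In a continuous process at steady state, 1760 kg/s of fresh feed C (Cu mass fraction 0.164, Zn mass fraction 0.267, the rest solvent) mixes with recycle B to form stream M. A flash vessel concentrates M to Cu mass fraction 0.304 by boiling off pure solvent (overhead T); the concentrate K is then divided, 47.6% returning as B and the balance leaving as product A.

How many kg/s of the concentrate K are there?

1812 kg/s

Overall Cu balance (none leaves overhead): Cu in fresh feed = Cu in product, i.e. 1760×0.164 = (1−0.476)·K·0.304.
K = 288.64/(0.304×0.524) = 1812 kg/s.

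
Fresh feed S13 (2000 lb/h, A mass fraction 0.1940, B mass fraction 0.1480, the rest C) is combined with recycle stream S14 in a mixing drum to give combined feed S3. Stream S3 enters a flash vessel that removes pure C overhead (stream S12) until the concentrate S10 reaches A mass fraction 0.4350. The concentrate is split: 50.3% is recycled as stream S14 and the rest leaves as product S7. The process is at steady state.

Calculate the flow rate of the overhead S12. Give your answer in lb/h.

Overall A balance (none leaves overhead): A in fresh feed = A in product, i.e. 2000×0.194 = (1−0.503)·S10·0.435.
S10 = 388/(0.435×0.497) = 1794.7 lb/h.
Recycle S14 = 0.503×1794.7 = 902.72 lb/h.
Combined feed S3 = 2000 + 902.72 = 2902.7 lb/h.
Overhead S12 = S3 − S10 = 2902.7 − 1794.7 = 1108 lb/h.

1108 lb/h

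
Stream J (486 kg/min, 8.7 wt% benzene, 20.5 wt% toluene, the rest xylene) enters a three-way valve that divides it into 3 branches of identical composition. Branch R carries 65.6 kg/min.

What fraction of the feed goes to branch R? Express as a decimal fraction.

0.135

Fraction to R = 65.6/486 = 0.1350.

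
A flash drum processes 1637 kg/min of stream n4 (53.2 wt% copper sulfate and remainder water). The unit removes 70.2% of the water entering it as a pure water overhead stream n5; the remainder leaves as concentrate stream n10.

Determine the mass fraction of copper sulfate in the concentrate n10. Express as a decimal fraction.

copper sulfate is not removed: 1637×0.532 = 870.88 kg/min of copper sulfate enters n10.
water entering = 1637×0.468 = 766.12 kg/min; overhead removed = 0.702×766.12 = 537.81 kg/min.
Concentrate = 1637 − 537.81 = 1099.2 kg/min.
Mass fraction = 870.88/1099.2 = 0.792.

0.792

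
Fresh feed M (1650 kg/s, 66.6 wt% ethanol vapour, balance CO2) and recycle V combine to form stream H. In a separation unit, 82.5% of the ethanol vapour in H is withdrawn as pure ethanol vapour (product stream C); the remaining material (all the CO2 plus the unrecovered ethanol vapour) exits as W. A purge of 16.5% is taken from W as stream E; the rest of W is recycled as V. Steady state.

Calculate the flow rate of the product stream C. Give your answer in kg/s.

1062 kg/s

ethanol vapour in H: m_A = 1650×0.666 + (1−0.165)·(1−0.825)·m_A, so m_A = 1098.9/0.8539 = 1287 kg/s.
Product C = 0.825×1287 = 1061.7 kg/s.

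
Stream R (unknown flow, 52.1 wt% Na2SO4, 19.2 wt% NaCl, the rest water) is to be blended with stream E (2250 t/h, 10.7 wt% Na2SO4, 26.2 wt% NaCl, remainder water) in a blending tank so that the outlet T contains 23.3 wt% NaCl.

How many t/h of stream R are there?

1591 t/h

Let R be the unknown flow. Total out = 2250 + R.
NaCl balance: 589.5 + 0.192·R = 0.233·(2250 + R)
(0.192 − 0.233)·R = 0.233×2250 − 589.5 = -65.25
R = -65.25 / -0.041 = 1591.5 t/h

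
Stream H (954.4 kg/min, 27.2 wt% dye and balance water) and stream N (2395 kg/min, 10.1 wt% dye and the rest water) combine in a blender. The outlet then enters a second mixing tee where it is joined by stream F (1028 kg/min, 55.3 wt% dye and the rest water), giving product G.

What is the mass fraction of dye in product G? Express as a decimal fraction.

Overall, product flow = 4377.4 kg/min.
dye in = 954.4×0.272 + 2395×0.101 + 1028×0.553 = 1070 kg/min.
dye fraction in G = 0.244.

0.244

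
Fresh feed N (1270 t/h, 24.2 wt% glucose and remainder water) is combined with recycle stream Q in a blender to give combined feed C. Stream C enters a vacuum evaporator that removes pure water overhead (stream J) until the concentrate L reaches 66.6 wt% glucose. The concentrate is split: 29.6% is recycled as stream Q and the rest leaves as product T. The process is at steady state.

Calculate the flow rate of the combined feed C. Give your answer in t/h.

Overall glucose balance (none leaves overhead): glucose in fresh feed = glucose in product, i.e. 1270×0.242 = (1−0.296)·L·0.666.
L = 307.34/(0.666×0.704) = 655.5 t/h.
Recycle Q = 0.296×655.5 = 194.03 t/h.
Combined feed C = 1270 + 194.03 = 1464 t/h.

1464 t/h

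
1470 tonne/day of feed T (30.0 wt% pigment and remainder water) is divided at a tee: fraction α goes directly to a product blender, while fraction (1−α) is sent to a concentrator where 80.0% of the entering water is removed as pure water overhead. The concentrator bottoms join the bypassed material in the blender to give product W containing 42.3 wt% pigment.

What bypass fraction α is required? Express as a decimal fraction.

All 1470×0.300 = 441 tonne/day of pigment reaches W, so W = 441/0.423 = 1042.6 tonne/day and vapour = 427.45 tonne/day.
The evaporator receives (1−α)·1470 of feed at 0.700 water and removes 0.800 of that water:
0.800×0.700×(1−α)×1470 = 427.45
(1−α) = 427.45/823.2 = 0.5193;  α = 0.4807.

0.481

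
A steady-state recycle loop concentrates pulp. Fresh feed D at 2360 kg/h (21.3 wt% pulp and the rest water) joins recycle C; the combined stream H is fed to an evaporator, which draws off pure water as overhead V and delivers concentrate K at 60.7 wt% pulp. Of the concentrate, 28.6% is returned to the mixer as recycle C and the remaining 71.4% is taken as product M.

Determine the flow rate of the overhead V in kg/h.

1532 kg/h

Overall pulp balance (none leaves overhead): pulp in fresh feed = pulp in product, i.e. 2360×0.213 = (1−0.286)·K·0.607.
K = 502.68/(0.607×0.714) = 1159.9 kg/h.
Recycle C = 0.286×1159.9 = 331.72 kg/h.
Combined feed H = 2360 + 331.72 = 2691.7 kg/h.
Overhead V = H − K = 2691.7 − 1159.9 = 1531.9 kg/h.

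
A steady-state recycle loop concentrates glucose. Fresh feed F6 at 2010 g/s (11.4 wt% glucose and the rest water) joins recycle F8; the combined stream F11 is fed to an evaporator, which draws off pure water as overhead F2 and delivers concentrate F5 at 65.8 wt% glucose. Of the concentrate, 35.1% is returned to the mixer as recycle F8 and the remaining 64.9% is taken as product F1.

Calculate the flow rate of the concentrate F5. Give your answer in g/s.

536.6 g/s

Overall glucose balance (none leaves overhead): glucose in fresh feed = glucose in product, i.e. 2010×0.114 = (1−0.351)·F5·0.658.
F5 = 229.14/(0.658×0.649) = 536.57 g/s.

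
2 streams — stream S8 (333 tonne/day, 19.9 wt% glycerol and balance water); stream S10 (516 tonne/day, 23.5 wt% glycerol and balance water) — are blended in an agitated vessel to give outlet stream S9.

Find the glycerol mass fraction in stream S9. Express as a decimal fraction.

0.221

Total flow out = 333 + 516 = 849 tonne/day.
glycerol in = 333×0.199 + 516×0.235 = 187.53 tonne/day.
glycerol mass fraction in S9 = 187.53/849 = 0.221.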